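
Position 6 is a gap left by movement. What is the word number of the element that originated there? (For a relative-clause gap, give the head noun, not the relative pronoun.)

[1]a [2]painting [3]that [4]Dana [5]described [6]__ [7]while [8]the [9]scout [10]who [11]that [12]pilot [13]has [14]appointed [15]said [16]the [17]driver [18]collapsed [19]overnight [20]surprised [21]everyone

The gap at 6 is the object of "described", inside a relative clause.
The relative pronoun is "that" (word 3); it is bound by the head noun immediately before it.
Its filler is the head noun "painting", at word 2.

2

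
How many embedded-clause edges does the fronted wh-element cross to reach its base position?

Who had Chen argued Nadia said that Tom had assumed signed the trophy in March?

"who" is extracted from the subject of "signed".
Boundaries crossed, outermost first: [Ø], [that], [Ø] — 3 in total.

3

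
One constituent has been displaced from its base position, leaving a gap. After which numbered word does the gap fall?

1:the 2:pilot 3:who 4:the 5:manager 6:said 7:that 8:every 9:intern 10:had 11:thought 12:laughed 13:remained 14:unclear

The displaced element is "the pilot" (word 2).
It is linked across 2 clause boundaries (that → Ø).
It functions as the subject of "laughed", so the gap sits immediately after word 11 ("thought").
Base order: The manager said that every intern had thought that the pilot laughed.

11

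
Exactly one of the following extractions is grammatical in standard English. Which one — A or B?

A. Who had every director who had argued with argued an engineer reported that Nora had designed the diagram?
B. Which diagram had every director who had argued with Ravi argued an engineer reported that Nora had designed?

In A, the wh-phrase is extracted from inside a complex-NP island (relative clause) (introduced by "who"), which blocks movement.
In B, the extraction path crosses only that-complement boundaries, which are transparent.
So B is grammatical.

B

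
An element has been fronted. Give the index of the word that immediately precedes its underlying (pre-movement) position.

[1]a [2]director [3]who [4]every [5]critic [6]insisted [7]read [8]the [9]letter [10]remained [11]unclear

The displaced element is "a director" (word 2).
It is linked across 1 clause boundary (Ø).
It functions as the subject of "read", so the gap sits immediately after word 6 ("insisted").
Base order: Every critic insisted that a director read the letter.

6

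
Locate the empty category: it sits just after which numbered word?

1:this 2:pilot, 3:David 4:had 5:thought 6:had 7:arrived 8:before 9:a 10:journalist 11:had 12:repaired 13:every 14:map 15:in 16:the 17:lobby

The displaced element is "this pilot" (word 2).
It is linked across 1 clause boundary (Ø).
It functions as the subject of "arrived", so the gap sits immediately after word 5 ("thought").
Base order: David had thought that this pilot had arrived before a journalist had repaired every map in the lobby.

5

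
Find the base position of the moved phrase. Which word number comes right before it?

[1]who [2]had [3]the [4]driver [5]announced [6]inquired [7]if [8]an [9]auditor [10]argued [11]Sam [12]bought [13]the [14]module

5

The displaced element is "who" (word 1).
It is linked across 1 clause boundary (Ø).
It functions as the subject of "inquired", so the gap sits immediately after word 5 ("announced").
Base order: The driver had announced that who inquired if an auditor argued Sam bought the module.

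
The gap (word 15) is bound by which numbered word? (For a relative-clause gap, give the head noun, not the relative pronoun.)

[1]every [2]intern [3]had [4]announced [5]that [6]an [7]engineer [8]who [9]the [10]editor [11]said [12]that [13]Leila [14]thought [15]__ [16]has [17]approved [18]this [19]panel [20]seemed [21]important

The gap at 15 is the subject of "approved", inside a relative clause.
The relative pronoun is "who" (word 8); it is bound by the head noun immediately before it.
Its filler is the head noun "engineer", at word 7.

7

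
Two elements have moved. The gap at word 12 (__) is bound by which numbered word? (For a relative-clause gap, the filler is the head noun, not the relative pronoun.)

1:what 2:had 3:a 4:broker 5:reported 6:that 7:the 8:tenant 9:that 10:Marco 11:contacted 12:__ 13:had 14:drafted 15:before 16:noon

The marked gap is inside the relative clause, the direct object of "contacted".
Its filler is the head noun "tenant" (via "that"), at word 8.
(The other dependency links word 1 to a gap after word 14.)

8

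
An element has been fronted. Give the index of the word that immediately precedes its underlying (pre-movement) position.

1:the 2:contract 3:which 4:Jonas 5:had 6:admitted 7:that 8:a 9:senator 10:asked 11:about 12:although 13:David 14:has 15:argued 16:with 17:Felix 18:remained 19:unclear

11

The displaced element is "the contract" (word 2).
It is linked across 1 clause boundary (that).
It functions as the object of the preposition "about" of "asked", so the gap sits immediately after word 11 ("about").
Base order: Jonas had admitted that a senator asked about the contract although David has argued with Felix.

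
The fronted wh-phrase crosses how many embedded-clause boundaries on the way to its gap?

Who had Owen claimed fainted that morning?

1

"who" is extracted from the subject of "fainted".
Boundaries crossed, outermost first: [Ø] — 1 in total.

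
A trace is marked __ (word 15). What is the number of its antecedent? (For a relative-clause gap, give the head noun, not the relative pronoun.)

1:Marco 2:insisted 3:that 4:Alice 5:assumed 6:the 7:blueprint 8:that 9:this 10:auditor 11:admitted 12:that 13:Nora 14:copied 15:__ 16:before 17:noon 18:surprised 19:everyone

The gap at 15 is the object of "copied", inside a relative clause.
The relative pronoun is "that" (word 8); it is bound by the head noun immediately before it.
Its filler is the head noun "blueprint", at word 7.

7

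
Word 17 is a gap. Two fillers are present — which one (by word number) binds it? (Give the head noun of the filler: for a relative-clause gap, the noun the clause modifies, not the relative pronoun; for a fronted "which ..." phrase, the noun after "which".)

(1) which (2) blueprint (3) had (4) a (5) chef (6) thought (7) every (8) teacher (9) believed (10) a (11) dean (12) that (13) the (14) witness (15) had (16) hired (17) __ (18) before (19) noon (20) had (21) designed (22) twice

The marked gap is inside the relative clause, the direct object of "hired".
Its filler is the head noun "dean" (via "that"), at word 11.
(The other dependency links word 2 to a gap after word 21.)

11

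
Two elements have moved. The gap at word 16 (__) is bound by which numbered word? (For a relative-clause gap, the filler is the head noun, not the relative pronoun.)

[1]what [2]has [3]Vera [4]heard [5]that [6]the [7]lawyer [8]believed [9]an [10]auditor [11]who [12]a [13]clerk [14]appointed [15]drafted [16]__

1

The marked gap is the direct object of "drafted".
Its filler is the fronted wh-phrase "what", at word 1.
(The other dependency links word 10 to a gap after word 14.)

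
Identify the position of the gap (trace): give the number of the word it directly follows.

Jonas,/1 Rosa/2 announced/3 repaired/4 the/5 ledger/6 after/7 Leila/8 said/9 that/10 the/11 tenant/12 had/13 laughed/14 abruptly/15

The displaced element is "Jonas" (word 1).
It is linked across 1 clause boundary (Ø).
It functions as the subject of "repaired", so the gap sits immediately after word 3 ("announced").
Base order: Rosa announced that Jonas repaired the ledger after Leila said that the tenant had laughed abruptly.

3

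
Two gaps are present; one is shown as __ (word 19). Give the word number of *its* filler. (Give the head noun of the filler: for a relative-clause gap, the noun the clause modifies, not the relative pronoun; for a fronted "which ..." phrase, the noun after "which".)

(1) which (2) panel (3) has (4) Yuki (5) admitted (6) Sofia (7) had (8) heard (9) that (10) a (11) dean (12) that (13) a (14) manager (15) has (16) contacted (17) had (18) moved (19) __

The marked gap is the direct object of "moved".
Its filler is the fronted wh-phrase "which panel", at word 2.
(The other dependency links word 11 to a gap after word 16.)

2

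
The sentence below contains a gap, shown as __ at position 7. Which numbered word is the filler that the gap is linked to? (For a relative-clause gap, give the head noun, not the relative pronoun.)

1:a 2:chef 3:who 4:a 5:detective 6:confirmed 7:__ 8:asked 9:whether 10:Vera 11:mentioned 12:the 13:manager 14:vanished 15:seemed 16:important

2

The gap at 7 is the subject of "asked", inside a relative clause.
The relative pronoun is "who" (word 3); it is bound by the head noun immediately before it.
Its filler is the head noun "chef", at word 2.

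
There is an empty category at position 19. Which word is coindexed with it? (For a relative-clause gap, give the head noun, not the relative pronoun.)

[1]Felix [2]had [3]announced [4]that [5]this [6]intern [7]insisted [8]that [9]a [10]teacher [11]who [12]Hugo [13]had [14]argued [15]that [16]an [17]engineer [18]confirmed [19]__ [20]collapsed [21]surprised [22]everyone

The gap at 19 is the subject of "collapsed", inside a relative clause.
The relative pronoun is "who" (word 11); it is bound by the head noun immediately before it.
Its filler is the head noun "teacher", at word 10.

10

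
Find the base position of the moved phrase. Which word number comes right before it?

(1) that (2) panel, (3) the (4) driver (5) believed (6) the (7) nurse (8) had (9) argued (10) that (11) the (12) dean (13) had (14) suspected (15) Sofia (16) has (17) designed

The displaced element is "that panel" (word 2).
It is linked across 3 clause boundaries (Ø → that → Ø).
It functions as the direct object of "designed", so the gap sits immediately after word 17 ("designed").
Base order: The driver believed the nurse had argued that the dean had suspected Sofia has designed that panel.

17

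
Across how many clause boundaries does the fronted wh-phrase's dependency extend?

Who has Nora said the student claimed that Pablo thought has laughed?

"who" is extracted from the subject of "laughed".
Boundaries crossed, outermost first: [Ø], [that], [Ø] — 3 in total.

3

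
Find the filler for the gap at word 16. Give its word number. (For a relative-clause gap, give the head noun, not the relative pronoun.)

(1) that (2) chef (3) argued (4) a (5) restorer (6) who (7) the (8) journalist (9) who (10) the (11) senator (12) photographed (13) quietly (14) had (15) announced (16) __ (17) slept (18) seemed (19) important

The gap at 16 is the subject of "slept", inside a relative clause.
The relative pronoun is "who" (word 6); it is bound by the head noun immediately before it.
Its filler is the head noun "restorer", at word 5.

5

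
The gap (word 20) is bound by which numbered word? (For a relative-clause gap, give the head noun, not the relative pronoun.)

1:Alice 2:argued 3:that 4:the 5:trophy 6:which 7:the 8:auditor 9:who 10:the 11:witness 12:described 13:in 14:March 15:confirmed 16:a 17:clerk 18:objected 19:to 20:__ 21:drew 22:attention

The gap at 20 is the prepositional object of "objected", inside a relative clause.
The relative pronoun is "which" (word 6); it is bound by the head noun immediately before it.
Its filler is the head noun "trophy", at word 5.

5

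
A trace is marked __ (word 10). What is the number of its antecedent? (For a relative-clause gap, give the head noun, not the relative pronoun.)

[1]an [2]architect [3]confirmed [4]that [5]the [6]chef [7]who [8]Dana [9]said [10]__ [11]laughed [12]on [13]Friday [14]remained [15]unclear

6

The gap at 10 is the subject of "laughed", inside a relative clause.
The relative pronoun is "who" (word 7); it is bound by the head noun immediately before it.
Its filler is the head noun "chef", at word 6.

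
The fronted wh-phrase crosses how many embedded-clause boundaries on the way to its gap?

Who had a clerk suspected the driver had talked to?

1

"who" is extracted from the PP object of "talked".
Boundaries crossed, outermost first: [Ø] — 1 in total.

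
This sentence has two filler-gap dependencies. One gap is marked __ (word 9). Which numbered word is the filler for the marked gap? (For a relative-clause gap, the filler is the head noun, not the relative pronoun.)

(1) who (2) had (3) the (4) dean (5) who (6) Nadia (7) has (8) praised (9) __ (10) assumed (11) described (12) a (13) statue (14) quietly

The marked gap is inside the relative clause, the direct object of "praised".
Its filler is the head noun "dean" (via "who"), at word 4.
(The other dependency links word 1 to a gap after word 10.)

4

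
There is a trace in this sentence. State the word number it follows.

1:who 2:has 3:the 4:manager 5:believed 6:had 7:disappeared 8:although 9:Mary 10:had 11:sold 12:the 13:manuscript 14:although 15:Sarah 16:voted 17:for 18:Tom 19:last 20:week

5

The displaced element is "who" (word 1).
It is linked across 1 clause boundary (Ø).
It functions as the subject of "disappeared", so the gap sits immediately after word 5 ("believed").
Base order: The manager has believed who had disappeared although Mary had sold the manuscript although Sarah voted for Tom last week.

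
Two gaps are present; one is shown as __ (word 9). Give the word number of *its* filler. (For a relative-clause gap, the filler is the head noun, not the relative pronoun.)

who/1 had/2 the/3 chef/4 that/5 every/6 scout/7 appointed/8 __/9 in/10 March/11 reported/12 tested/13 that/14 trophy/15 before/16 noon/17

The marked gap is inside the relative clause, the direct object of "appointed".
Its filler is the head noun "chef" (via "that"), at word 4.
(The other dependency links word 1 to a gap after word 12.)

4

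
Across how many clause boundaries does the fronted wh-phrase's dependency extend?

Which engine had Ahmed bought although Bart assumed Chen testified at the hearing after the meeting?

0

"which engine" originates inside the matrix clause — no clause boundary is crossed.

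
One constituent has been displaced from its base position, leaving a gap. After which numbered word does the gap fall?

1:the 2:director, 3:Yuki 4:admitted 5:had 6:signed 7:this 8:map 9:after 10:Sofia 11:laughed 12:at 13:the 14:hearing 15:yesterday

4

The displaced element is "the director" (word 2).
It is linked across 1 clause boundary (Ø).
It functions as the subject of "signed", so the gap sits immediately after word 4 ("admitted").
Base order: Yuki admitted the director had signed this map after Sofia laughed at the hearing yesterday.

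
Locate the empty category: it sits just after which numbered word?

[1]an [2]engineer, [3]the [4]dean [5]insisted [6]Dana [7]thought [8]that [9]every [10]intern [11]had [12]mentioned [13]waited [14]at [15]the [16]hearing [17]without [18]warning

The displaced element is "an engineer" (word 2).
It is linked across 3 clause boundaries (Ø → that → Ø).
It functions as the subject of "waited", so the gap sits immediately after word 12 ("mentioned").
Base order: The dean insisted Dana thought that every intern had mentioned that an engineer waited at the hearing without warning.

12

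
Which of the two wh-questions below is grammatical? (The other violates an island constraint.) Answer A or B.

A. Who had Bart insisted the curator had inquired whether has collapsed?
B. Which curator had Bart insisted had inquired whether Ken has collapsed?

In A, the wh-phrase is extracted from inside a wh-island (introduced by "whether"), which blocks movement.
In B, the extraction path crosses only that-complement boundaries, which are transparent.
So B is grammatical.

B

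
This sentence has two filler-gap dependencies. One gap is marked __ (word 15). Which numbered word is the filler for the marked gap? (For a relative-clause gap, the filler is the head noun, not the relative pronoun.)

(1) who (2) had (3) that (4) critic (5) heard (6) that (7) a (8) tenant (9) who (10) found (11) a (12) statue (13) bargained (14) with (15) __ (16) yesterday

1

The marked gap is the object of the preposition "with" of "bargained".
Its filler is the fronted wh-phrase "who", at word 1.
(The other dependency links word 8 to a gap after word 9.)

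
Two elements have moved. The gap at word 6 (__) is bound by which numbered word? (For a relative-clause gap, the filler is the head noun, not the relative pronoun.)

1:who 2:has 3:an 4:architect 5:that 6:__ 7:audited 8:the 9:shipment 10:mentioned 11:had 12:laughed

The marked gap is inside the relative clause, the subject of "audited".
Its filler is the head noun "architect" (via "that"), at word 4.
(The other dependency links word 1 to a gap after word 10.)

4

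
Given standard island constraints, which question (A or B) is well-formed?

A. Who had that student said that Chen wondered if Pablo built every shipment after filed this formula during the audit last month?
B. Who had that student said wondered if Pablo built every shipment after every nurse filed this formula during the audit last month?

In A, the wh-phrase is extracted from inside a wh-island (introduced by "if"), which blocks movement.
In B, the extraction path crosses only that-complement boundaries, which are transparent.
So B is grammatical.

B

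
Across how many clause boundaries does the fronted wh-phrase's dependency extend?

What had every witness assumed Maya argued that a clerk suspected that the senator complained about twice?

3

"what" is extracted from the PP object of "complained".
Boundaries crossed, outermost first: [Ø], [that], [that] — 3 in total.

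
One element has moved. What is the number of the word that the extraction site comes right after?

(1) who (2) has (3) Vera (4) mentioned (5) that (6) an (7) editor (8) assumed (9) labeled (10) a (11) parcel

The displaced element is "who" (word 1).
It is linked across 2 clause boundaries (that → Ø).
It functions as the subject of "labeled", so the gap sits immediately after word 8 ("assumed").
Base order: Vera has mentioned that an editor assumed that who labeled a parcel.

8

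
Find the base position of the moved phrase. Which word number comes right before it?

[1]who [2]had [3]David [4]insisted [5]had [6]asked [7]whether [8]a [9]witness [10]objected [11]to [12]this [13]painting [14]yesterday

4

The displaced element is "who" (word 1).
It is linked across 1 clause boundary (Ø).
It functions as the subject of "asked", so the gap sits immediately after word 4 ("insisted").
Base order: David had insisted that who had asked whether a witness objected to this painting yesterday.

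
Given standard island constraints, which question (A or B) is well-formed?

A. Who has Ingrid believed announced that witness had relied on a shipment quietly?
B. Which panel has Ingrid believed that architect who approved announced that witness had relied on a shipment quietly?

In B, the wh-phrase is extracted from inside a complex-NP island (relative clause) (introduced by "who"), which blocks movement.
In A, the extraction path crosses only that-complement boundaries, which are transparent.
So A is grammatical.

A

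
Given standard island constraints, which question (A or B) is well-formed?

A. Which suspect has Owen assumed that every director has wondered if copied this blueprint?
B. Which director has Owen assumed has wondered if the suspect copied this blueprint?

B

In A, the wh-phrase is extracted from inside a wh-island (introduced by "if"), which blocks movement.
In B, the extraction path crosses only that-complement boundaries, which are transparent.
So B is grammatical.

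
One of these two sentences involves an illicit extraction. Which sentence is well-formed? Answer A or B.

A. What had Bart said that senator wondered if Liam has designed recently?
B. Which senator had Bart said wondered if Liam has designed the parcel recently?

In A, the wh-phrase is extracted from inside a wh-island (introduced by "if"), which blocks movement.
In B, the extraction path crosses only that-complement boundaries, which are transparent.
So B is grammatical.

B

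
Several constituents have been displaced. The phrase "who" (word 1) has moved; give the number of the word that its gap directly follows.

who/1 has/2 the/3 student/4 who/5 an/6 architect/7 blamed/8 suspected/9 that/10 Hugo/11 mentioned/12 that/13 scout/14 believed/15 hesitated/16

The displaced element is "who" (word 1).
It is linked across 3 clause boundaries (that → Ø → Ø).
It functions as the subject of "hesitated", so the gap sits immediately after word 15 ("believed").
Base order: The student who an architect blamed has suspected that Hugo mentioned that scout believed that who hesitated.

15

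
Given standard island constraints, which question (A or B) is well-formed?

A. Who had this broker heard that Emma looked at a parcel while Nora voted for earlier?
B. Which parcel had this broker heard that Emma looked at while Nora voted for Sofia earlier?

In A, the wh-phrase is extracted from inside an adjunct island (introduced by "while"), which blocks movement.
In B, the extraction path crosses only that-complement boundaries, which are transparent.
So B is grammatical.

B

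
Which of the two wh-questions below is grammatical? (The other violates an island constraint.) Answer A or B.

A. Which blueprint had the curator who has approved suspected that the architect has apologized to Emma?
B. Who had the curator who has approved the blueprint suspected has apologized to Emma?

In A, the wh-phrase is extracted from inside a complex-NP island (relative clause) (introduced by "who"), which blocks movement.
In B, the extraction path crosses only that-complement boundaries, which are transparent.
So B is grammatical.

B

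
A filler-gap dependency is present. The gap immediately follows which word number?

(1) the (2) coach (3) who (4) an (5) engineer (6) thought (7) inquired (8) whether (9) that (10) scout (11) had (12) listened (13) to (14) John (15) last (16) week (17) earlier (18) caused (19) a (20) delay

6

The displaced element is "the coach" (word 2).
It is linked across 1 clause boundary (Ø).
It functions as the subject of "inquired", so the gap sits immediately after word 6 ("thought").
Base order: An engineer thought that the coach inquired whether that scout had listened to John last week earlier.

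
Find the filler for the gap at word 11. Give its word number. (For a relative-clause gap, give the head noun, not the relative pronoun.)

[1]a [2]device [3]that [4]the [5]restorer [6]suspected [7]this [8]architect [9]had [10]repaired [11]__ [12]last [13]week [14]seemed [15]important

The gap at 11 is the object of "repaired", inside a relative clause.
The relative pronoun is "that" (word 3); it is bound by the head noun immediately before it.
Its filler is the head noun "device", at word 2.

2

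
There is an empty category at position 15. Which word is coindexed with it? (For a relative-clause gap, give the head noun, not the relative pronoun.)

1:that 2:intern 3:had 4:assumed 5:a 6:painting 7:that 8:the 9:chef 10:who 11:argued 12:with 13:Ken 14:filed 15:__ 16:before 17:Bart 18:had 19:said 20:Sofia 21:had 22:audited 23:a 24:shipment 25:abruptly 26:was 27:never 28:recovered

The gap at 15 is the object of "filed", inside a relative clause.
The relative pronoun is "that" (word 7); it is bound by the head noun immediately before it.
Its filler is the head noun "painting", at word 6.

6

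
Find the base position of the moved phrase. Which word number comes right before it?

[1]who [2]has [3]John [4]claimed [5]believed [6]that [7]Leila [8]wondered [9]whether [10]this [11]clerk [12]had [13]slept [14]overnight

The displaced element is "who" (word 1).
It is linked across 1 clause boundary (Ø).
It functions as the subject of "believed", so the gap sits immediately after word 4 ("claimed").
Base order: John has claimed that who believed that Leila wondered whether this clerk had slept overnight.

4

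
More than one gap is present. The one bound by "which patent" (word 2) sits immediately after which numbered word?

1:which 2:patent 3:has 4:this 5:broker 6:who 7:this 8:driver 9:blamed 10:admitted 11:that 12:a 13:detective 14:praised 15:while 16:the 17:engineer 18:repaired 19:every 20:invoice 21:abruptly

14

The displaced element is "which patent" (word 2).
It is linked across 1 clause boundary (that).
It functions as the direct object of "praised", so the gap sits immediately after word 14 ("praised").
Base order: This broker who this driver blamed has admitted that a detective praised which patent while the engineer repaired every invoice abruptly.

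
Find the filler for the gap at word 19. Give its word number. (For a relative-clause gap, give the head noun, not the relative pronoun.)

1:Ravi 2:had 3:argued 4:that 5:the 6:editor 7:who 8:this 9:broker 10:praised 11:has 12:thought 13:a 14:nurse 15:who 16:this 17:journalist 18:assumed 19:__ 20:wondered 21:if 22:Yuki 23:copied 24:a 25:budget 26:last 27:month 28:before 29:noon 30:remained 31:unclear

The gap at 19 is the subject of "wondered", inside a relative clause.
The relative pronoun is "who" (word 15); it is bound by the head noun immediately before it.
Its filler is the head noun "nurse", at word 14.

14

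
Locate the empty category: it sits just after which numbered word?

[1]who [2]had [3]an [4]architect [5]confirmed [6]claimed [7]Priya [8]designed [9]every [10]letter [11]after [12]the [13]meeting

5

The displaced element is "who" (word 1).
It is linked across 1 clause boundary (Ø).
It functions as the subject of "claimed", so the gap sits immediately after word 5 ("confirmed").
Base order: An architect had confirmed that who claimed Priya designed every letter after the meeting.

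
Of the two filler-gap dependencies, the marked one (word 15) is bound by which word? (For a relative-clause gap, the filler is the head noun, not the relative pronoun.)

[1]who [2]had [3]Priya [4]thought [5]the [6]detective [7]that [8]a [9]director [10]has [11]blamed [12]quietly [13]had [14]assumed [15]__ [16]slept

The marked gap is the subject of "slept".
Its filler is the fronted wh-phrase "who", at word 1.
(The other dependency links word 6 to a gap after word 11.)

1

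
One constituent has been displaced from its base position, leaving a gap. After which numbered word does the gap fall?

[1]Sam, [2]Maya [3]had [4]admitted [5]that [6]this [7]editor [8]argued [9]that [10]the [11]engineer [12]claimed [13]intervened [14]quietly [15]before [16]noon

The displaced element is "Sam" (word 1).
It is linked across 3 clause boundaries (that → that → Ø).
It functions as the subject of "intervened", so the gap sits immediately after word 12 ("claimed").
Base order: Maya had admitted that this editor argued that the engineer claimed Sam intervened quietly before noon.

12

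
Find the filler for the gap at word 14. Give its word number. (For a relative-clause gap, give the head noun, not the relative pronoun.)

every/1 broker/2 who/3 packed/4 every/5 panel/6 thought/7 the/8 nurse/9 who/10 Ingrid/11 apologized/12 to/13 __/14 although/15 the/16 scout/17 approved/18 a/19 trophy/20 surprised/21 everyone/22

The gap at 14 is the prepositional object of "apologized", inside a relative clause.
The relative pronoun is "who" (word 10); it is bound by the head noun immediately before it.
Its filler is the head noun "nurse", at word 9.

9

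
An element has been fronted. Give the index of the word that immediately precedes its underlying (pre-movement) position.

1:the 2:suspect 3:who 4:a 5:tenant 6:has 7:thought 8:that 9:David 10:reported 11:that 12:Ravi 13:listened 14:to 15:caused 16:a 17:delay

The displaced element is "the suspect" (word 2).
It is linked across 2 clause boundaries (that → that).
It functions as the object of the preposition "to" of "listened", so the gap sits immediately after word 14 ("to").
Base order: A tenant has thought that David reported that Ravi listened to the suspect.

14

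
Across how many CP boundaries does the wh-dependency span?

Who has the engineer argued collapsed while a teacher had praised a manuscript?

"who" is extracted from the subject of "collapsed".
Boundaries crossed, outermost first: [Ø] — 1 in total.

1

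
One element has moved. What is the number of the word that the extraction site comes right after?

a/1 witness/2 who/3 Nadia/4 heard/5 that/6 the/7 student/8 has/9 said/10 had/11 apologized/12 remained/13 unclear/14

10

The displaced element is "a witness" (word 2).
It is linked across 2 clause boundaries (that → Ø).
It functions as the subject of "apologized", so the gap sits immediately after word 10 ("said").
Base order: Nadia heard that the student has said that a witness had apologized.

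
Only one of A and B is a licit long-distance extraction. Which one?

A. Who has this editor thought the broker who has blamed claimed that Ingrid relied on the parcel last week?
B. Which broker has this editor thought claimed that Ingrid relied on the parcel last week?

B

In A, the wh-phrase is extracted from inside a complex-NP island (relative clause) (introduced by "who"), which blocks movement.
In B, the extraction path crosses only that-complement boundaries, which are transparent.
So B is grammatical.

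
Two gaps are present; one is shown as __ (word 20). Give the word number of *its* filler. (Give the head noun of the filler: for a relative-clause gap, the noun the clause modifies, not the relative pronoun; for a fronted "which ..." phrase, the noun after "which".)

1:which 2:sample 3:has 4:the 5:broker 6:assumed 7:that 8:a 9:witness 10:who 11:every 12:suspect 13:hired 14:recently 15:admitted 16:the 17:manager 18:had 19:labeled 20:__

The marked gap is the direct object of "labeled".
Its filler is the fronted wh-phrase "which sample", at word 2.
(The other dependency links word 9 to a gap after word 13.)

2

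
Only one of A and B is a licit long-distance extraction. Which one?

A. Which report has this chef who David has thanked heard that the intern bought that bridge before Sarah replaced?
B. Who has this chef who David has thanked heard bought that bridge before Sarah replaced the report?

B

In A, the wh-phrase is extracted from inside an adjunct island (introduced by "before"), which blocks movement.
In B, the extraction path crosses only that-complement boundaries, which are transparent.
So B is grammatical.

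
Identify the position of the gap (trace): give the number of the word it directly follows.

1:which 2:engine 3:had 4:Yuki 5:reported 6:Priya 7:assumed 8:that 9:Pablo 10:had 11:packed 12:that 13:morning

The displaced element is "which engine" (word 2).
It is linked across 2 clause boundaries (Ø → that).
It functions as the direct object of "packed", so the gap sits immediately after word 11 ("packed").
Base order: Yuki had reported Priya assumed that Pablo had packed which engine that morning.

11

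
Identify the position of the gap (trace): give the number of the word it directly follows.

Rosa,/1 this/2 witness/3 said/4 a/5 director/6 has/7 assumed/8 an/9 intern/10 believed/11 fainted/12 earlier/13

11

The displaced element is "Rosa" (word 1).
It is linked across 3 clause boundaries (Ø → Ø → Ø).
It functions as the subject of "fainted", so the gap sits immediately after word 11 ("believed").
Base order: This witness said a director has assumed an intern believed that Rosa fainted earlier.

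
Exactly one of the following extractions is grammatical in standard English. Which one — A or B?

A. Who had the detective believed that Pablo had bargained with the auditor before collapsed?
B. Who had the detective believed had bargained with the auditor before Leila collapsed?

B

In A, the wh-phrase is extracted from inside an adjunct island (introduced by "before"), which blocks movement.
In B, the extraction path crosses only that-complement boundaries, which are transparent.
So B is grammatical.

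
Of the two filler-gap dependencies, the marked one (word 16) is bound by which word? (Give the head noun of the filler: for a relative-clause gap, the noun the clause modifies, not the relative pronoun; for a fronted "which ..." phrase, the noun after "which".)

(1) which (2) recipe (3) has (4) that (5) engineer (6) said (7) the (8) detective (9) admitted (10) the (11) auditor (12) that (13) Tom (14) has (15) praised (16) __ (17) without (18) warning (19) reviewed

The marked gap is inside the relative clause, the direct object of "praised".
Its filler is the head noun "auditor" (via "that"), at word 11.
(The other dependency links word 2 to a gap after word 19.)

11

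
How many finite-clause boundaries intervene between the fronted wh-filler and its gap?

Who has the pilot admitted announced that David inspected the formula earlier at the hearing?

1

"who" is extracted from the subject of "announced".
Boundaries crossed, outermost first: [Ø] — 1 in total.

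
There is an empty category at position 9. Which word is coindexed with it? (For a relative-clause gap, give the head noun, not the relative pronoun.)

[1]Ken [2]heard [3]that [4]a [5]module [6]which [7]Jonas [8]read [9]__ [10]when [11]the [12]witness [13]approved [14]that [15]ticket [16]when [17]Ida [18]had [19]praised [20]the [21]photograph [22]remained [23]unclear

5

The gap at 9 is the object of "read", inside a relative clause.
The relative pronoun is "which" (word 6); it is bound by the head noun immediately before it.
Its filler is the head noun "module", at word 5.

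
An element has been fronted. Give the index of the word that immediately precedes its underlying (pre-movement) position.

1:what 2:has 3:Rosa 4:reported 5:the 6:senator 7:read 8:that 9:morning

The displaced element is "what" (word 1).
It is linked across 1 clause boundary (Ø).
It functions as the direct object of "read", so the gap sits immediately after word 7 ("read").
Base order: Rosa has reported the senator read what that morning.

7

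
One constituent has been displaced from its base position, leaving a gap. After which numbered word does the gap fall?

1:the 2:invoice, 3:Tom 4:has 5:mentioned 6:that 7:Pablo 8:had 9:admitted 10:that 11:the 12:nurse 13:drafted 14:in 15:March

13

The displaced element is "the invoice" (word 2).
It is linked across 2 clause boundaries (that → that).
It functions as the direct object of "drafted", so the gap sits immediately after word 13 ("drafted").
Base order: Tom has mentioned that Pablo had admitted that the nurse drafted the invoice in March.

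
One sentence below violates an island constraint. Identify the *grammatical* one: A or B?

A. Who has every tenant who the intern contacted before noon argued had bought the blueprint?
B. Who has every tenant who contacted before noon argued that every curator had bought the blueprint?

In B, the wh-phrase is extracted from inside a complex-NP island (relative clause) (introduced by "who"), which blocks movement.
In A, the extraction path crosses only that-complement boundaries, which are transparent.
So A is grammatical.

A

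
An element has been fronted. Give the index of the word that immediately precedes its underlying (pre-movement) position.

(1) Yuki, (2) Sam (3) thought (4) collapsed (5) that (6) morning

3

The displaced element is "Yuki" (word 1).
It is linked across 1 clause boundary (Ø).
It functions as the subject of "collapsed", so the gap sits immediately after word 3 ("thought").
Base order: Sam thought that Yuki collapsed that morning.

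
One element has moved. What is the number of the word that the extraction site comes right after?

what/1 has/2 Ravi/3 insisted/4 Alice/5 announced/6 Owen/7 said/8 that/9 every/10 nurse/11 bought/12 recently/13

12

The displaced element is "what" (word 1).
It is linked across 3 clause boundaries (Ø → Ø → that).
It functions as the direct object of "bought", so the gap sits immediately after word 12 ("bought").
Base order: Ravi has insisted Alice announced Owen said that every nurse bought what recently.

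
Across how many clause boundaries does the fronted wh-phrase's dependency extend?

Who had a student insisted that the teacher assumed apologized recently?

2

"who" is extracted from the subject of "apologized".
Boundaries crossed, outermost first: [that], [Ø] — 2 in total.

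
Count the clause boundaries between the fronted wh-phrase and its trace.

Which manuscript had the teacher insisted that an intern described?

1

"which manuscript" is extracted from the object of "described".
Boundaries crossed, outermost first: [that] — 1 in total.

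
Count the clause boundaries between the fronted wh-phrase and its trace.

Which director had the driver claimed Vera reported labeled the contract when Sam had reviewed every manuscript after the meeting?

"which director" is extracted from the subject of "labeled".
Boundaries crossed, outermost first: [Ø], [Ø] — 2 in total.

2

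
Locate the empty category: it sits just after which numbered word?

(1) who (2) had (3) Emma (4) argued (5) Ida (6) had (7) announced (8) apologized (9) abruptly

7

The displaced element is "who" (word 1).
It is linked across 2 clause boundaries (Ø → Ø).
It functions as the subject of "apologized", so the gap sits immediately after word 7 ("announced").
Base order: Emma had argued Ida had announced that who apologized abruptly.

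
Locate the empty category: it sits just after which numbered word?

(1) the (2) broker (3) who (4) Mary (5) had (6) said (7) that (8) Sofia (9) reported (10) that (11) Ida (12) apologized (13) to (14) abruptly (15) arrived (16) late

13

The displaced element is "the broker" (word 2).
It is linked across 2 clause boundaries (that → that).
It functions as the object of the preposition "to" of "apologized", so the gap sits immediately after word 13 ("to").
Base order: Mary had said that Sofia reported that Ida apologized to the broker abruptly.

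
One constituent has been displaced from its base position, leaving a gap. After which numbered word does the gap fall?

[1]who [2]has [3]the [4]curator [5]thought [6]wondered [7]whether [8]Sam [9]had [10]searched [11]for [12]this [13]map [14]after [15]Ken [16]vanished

The displaced element is "who" (word 1).
It is linked across 1 clause boundary (Ø).
It functions as the subject of "wondered", so the gap sits immediately after word 5 ("thought").
Base order: The curator has thought who wondered whether Sam had searched for this map after Ken vanished.

5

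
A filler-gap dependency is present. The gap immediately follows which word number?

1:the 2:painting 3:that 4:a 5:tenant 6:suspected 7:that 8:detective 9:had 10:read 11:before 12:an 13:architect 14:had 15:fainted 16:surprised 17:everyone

The displaced element is "the painting" (word 2).
It is linked across 1 clause boundary (Ø).
It functions as the direct object of "read", so the gap sits immediately after word 10 ("read").
Base order: A tenant suspected that detective had read the painting before an architect had fainted.

10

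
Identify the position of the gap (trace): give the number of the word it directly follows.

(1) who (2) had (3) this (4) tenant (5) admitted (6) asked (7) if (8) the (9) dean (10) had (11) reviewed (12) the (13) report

5

The displaced element is "who" (word 1).
It is linked across 1 clause boundary (Ø).
It functions as the subject of "asked", so the gap sits immediately after word 5 ("admitted").
Base order: This tenant had admitted who asked if the dean had reviewed the report.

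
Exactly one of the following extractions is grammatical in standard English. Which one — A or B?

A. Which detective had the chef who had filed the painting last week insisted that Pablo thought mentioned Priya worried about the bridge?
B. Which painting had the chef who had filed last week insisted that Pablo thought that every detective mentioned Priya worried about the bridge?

In B, the wh-phrase is extracted from inside a complex-NP island (relative clause) (introduced by "who"), which blocks movement.
In A, the extraction path crosses only that-complement boundaries, which are transparent.
So A is grammatical.

A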